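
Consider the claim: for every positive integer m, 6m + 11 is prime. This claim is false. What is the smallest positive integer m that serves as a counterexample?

A counterexample is any positive integer m such that 6m + 11 is not prime; we check each in order.
For m = 1, 2, 3 the conclusion holds.
m = 4: 6m + 11 = 35 = 5 × 7, composite.
Hence m = 4 is a counterexample.

m = 4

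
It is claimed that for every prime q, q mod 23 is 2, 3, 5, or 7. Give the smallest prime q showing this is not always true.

q = 11

Check each prime q in order until the claim fails.
For q = 2, 3, 5, 7 the conclusion holds.
q = 11: 11 mod 23 = 11 — not in {2, 3, 5, 7}.
Thus q = 11 disproves the claim, and no smaller q works.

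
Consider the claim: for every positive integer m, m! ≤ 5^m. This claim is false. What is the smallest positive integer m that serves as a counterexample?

m = 12

A counterexample is any positive integer m such that m! > 5^m; we check each in order.
For m = 1, 2, 3, 4, …, 9, 10, 11 the conclusion holds.
m = 12: m! = 479001600 and 5^m = 244140625, so 479001600 > 244140625.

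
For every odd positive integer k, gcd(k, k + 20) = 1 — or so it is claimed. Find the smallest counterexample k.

We need the least odd positive integer k for which gcd(k, k + 20) > 1.
For k = 1, 3 the conclusion holds.
k = 5: gcd(5, 25) = 5.
So k = 5 is the smallest counterexample.

k = 5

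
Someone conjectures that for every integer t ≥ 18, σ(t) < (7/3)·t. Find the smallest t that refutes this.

t = 24

Check each integer t ≥ 18 in order until the claim fails.
t = 18: σ(18) = 39; 39 < 42.
t = 19: σ(19) = 20; 20 < 133/3.
t = 20: σ(20) = 42; 42 < 140/3.
t = 21: σ(21) = 32; 32 < 49.
t = 22: σ(22) = 36; 36 < 154/3.
t = 23: σ(23) = 24; 24 < 161/3.
t = 24: σ(24) = 60; 60 ≥ 56.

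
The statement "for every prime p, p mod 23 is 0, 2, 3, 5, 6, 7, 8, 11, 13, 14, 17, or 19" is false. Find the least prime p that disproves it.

p = 41

We need the least prime p for which the claim fails.
For p = 2, 3, 5, 7, …, 29, 31, 37 the conclusion holds.
p = 41: 41 mod 23 = 18 — not in {0, 2, 3, 5, 6, 7, 8, 11, 13, 14, 17, 19}.
Hence p = 41 is a counterexample.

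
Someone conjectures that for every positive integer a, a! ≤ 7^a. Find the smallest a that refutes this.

a = 17

For a = 1, 2, 3, 4, …, 14, 15, 16 the conclusion holds.
a = 17: a! = 355687428096000 and 7^a = 232630513987207, so 355687428096000 > 232630513987207.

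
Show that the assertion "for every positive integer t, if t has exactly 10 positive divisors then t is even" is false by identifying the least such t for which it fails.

Check each positive integer t in order until t has exactly 10 positive divisors but t is odd.
The first 9 eligible values, up to t = 368, all satisfy the conclusion.
t = 405: divisors of 405: 10 divisors; 405 is odd.

t = 405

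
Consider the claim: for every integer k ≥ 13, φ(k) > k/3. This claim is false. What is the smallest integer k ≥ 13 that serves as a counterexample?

A counterexample is any integer k ≥ 13 such that the claim fails; we check each in order.
k = 13: φ(13) = 12 and 13/3 = 13/3, so φ(13) > 13/3.
k = 14: φ(14) = 6 and 14/3 = 14/3, so φ(14) > 14/3.
k = 15: φ(15) = 8 and 15/3 = 5, so φ(15) > 15/3.
k = 16: φ(16) = 8 and 16/3 = 16/3, so φ(16) > 16/3.
k = 17: φ(17) = 16 and 17/3 = 17/3, so φ(17) > 17/3.
k = 18: φ(18) = 6 and 18/3 = 6, so φ(18) ≤ 18/3.

k = 18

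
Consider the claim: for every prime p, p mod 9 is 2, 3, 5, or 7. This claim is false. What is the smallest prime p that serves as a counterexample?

We need the least prime p for which the claim fails.
The first 5 eligible values, up to p = 11, all satisfy the conclusion.
p = 13: 13 mod 9 = 4 — not in {2, 3, 5, 7}.

p = 13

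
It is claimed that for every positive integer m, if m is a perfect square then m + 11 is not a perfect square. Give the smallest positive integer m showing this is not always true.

m = 25

The first 4 eligible values, up to m = 16, all satisfy the conclusion.
m = 25: 25 = 5² and 25 + 11 = 36 = 6².
Hence m = 25 is a counterexample.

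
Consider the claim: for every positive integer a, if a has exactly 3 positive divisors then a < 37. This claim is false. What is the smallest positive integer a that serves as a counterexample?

a = 49

a = 4: τ(4) = 3; 4 < 37.
a = 9: τ(9) = 3; 9 < 37.
a = 25: τ(25) = 3; 25 < 37.
a = 49: τ(49) = 3; 49 ≥ 37.
So a = 49 is the smallest counterexample.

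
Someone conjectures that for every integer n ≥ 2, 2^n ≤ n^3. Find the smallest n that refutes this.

n = 10

For n = 2, 3, 4, 5, 6, 7, 8, 9 the conclusion holds.
n = 10: 2^n = 1024 and n^3 = 1000, so 1024 > 1000.
So n = 10 is the smallest counterexample.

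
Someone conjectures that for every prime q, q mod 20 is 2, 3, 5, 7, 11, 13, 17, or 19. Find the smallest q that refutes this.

q = 29

A counterexample is any prime q such that the claim fails; we check each in order.
The first 9 eligible values, up to q = 23, all satisfy the conclusion.
q = 29: 29 mod 20 = 9 — not in {2, 3, 5, 7, 11, 13, 17, 19}.
So q = 29 is the smallest counterexample.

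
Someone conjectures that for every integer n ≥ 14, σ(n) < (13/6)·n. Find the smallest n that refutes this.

n = 18

We need the least integer n ≥ 14 for which the claim fails.
For n = 14, 15, 16, 17 the conclusion holds.
n = 18: σ(18) = 39; 39 ≥ 39.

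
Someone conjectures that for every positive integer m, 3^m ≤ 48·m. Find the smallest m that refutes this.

m = 5

A counterexample is any positive integer m such that 3^m > 48·m; we check each in order.
m = 1: 3^m = 3 and 48·m = 48, so 3 ≤ 48.
m = 2: 3^m = 9 and 48·m = 96, so 9 ≤ 96.
m = 3: 3^m = 27 and 48·m = 144, so 27 ≤ 144.
m = 4: 3^m = 81 and 48·m = 192, so 81 ≤ 192.
m = 5: 3^m = 243 and 48·m = 240, so 243 > 240.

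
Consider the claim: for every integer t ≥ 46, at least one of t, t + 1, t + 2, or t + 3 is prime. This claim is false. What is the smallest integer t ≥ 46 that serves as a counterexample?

We need the least integer t ≥ 46 for which t, t + 1, t + 2, t + 3 are all composite.
For t = 46, 47 the conclusion holds.
t = 48: 48 = 2 × 24; 49 = 7 × 7; 50 = 2 × 25; 51 = 3 × 17 — all composite.

t = 48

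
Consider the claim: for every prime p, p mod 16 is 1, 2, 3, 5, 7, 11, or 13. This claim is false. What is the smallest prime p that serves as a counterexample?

p = 31

We need the least prime p for which the claim fails.
For p = 2, 3, 5, 7, 11, 13, 17, 19, 23, 29 the conclusion holds.
p = 31: 31 mod 16 = 15 — not in {1, 2, 3, 5, 7, 11, 13}.
Hence p = 31 is a counterexample.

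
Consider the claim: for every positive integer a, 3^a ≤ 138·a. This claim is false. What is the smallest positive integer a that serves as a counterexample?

We need the least positive integer a for which 3^a > 138·a.
a = 1: 3^a = 3 and 138·a = 138, so 3 ≤ 138.
a = 2: 3^a = 9 and 138·a = 276, so 9 ≤ 276.
a = 3: 3^a = 27 and 138·a = 414, so 27 ≤ 414.
a = 4: 3^a = 81 and 138·a = 552, so 81 ≤ 552.
a = 5: 3^a = 243 and 138·a = 690, so 243 ≤ 690.
a = 6: 3^a = 729 and 138·a = 828, so 729 ≤ 828.
a = 7: 3^a = 2187 and 138·a = 966, so 2187 > 966.
Hence a = 7 is a counterexample.

a = 7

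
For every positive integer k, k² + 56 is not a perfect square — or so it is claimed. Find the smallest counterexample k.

Check each positive integer k in order until k² + 56 is a perfect square.
k = 1: 1² + 56 = 57, not a perfect square.
k = 2: 2² + 56 = 60, not a perfect square.
k = 3: 3² + 56 = 65, not a perfect square.
k = 4: 4² + 56 = 72, not a perfect square.
k = 5: 5² + 56 = 81 = 9², a perfect square.
Thus k = 5 disproves the claim, and no smaller k works.

k = 5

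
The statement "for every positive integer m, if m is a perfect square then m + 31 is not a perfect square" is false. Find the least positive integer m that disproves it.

A counterexample is any positive integer m such that m is a perfect square but m + 31 is a perfect square; we check each in order.
For m = 1, 4, 9, 16, …, 144, 169, 196 the conclusion holds.
m = 225: 225 = 15² and 225 + 31 = 256 = 16².
Thus m = 225 disproves the claim, and no smaller m works.

m = 225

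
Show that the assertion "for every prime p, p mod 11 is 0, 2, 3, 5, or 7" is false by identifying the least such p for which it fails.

We need the least prime p for which the claim fails.
The first 6 eligible values, up to p = 13, all satisfy the conclusion.
p = 17: 17 mod 11 = 6 — not in {0, 2, 3, 5, 7}.
Thus p = 17 disproves the claim, and no smaller p works.

p = 17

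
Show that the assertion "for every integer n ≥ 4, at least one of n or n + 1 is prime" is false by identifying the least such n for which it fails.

n = 8

Check each integer n ≥ 4 in order until n, n + 1 are both composite.
n = 4: 5 is prime.
n = 5: 5 is prime.
n = 6: 7 is prime.
n = 7: 7 is prime.
n = 8: 8 = 2 × 4; 9 = 3 × 3 — both composite.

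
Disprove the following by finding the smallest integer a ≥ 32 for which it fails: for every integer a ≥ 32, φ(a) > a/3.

a = 36

For a = 32, 33, 34, 35 the conclusion holds.
a = 36: φ(36) = 12 and 36/3 = 12, so φ(36) ≤ 36/3.
Thus a = 36 disproves the claim, and no smaller a works.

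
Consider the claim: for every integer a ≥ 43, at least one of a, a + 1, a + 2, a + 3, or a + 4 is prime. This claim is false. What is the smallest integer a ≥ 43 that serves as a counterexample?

a = 48

We need the least integer a ≥ 43 for which a, a + 1, a + 2, a + 3, a + 4 are all composite.
For a = 43, 44, 45, 46, 47 the conclusion holds.
a = 48: 48 = 2 × 24; 49 = 7 × 7; 50 = 2 × 25; 51 = 3 × 17; 52 = 2 × 26 — all composite.
Thus a = 48 disproves the claim, and no smaller a works.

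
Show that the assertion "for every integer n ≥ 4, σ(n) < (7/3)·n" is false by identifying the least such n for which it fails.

A counterexample is any integer n ≥ 4 such that the claim fails; we check each in order.
The first 8 eligible values, up to n = 11, all satisfy the conclusion.
n = 12: σ(12) = 28; 28 ≥ 28.
Thus n = 12 disproves the claim, and no smaller n works.

n = 12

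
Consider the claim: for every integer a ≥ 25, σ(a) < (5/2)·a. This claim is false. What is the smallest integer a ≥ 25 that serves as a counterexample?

a = 36

We need the least integer a ≥ 25 for which the claim fails.
The first 11 eligible values, up to a = 35, all satisfy the conclusion.
a = 36: σ(36) = 91; 91 ≥ 90.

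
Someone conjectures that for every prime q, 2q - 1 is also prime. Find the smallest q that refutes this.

q = 5

Check each prime q in order until 2q - 1 is not prime.
q = 2: 2q - 1 = 3, prime.
q = 3: 2q - 1 = 5, prime.
q = 5: 2q - 1 = 9 = 3 × 3, not prime.
So q = 5 is the smallest counterexample.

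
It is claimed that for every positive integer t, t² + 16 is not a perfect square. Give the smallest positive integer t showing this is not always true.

A counterexample is any positive integer t such that t² + 16 is a perfect square; we check each in order.
t = 1: 1² + 16 = 17, not a perfect square.
t = 2: 2² + 16 = 20, not a perfect square.
t = 3: 3² + 16 = 25 = 5², a perfect square.
Hence t = 3 is a counterexample.

t = 3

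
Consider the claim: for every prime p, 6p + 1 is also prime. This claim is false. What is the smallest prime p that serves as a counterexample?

Check each prime p in order until 6p + 1 is not prime.
The first 7 eligible values, up to p = 17, all satisfy the conclusion.
p = 19: 6p + 1 = 115 = 5 × 23, not prime.

p = 19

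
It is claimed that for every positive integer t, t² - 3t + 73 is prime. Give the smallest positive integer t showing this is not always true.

We need the least positive integer t for which t² - 3t + 73 is not prime.
t = 1: t² - 3t + 73 = 71, prime.
t = 2: t² - 3t + 73 = 71, prime.
t = 3: t² - 3t + 73 = 73, prime.
t = 4: t² - 3t + 73 = 77 = 7 × 11, composite.
Hence t = 4 is a counterexample.

t = 4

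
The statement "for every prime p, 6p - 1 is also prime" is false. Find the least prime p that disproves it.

We need the least prime p for which 6p - 1 is not prime.
The first 4 eligible values, up to p = 7, all satisfy the conclusion.
p = 11: 6p - 1 = 65 = 5 × 13, not prime.
Thus p = 11 disproves the claim, and no smaller p works.

p = 11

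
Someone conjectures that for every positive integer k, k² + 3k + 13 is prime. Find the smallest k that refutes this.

k = 9

We need the least positive integer k for which k² + 3k + 13 is not prime.
For k = 1, 2, 3, 4, 5, 6, 7, 8 the conclusion holds.
k = 9: k² + 3k + 13 = 121 = 11 × 11, composite.
Hence k = 9 is a counterexample.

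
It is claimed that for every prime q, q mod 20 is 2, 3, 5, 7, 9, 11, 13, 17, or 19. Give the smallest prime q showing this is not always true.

Check each prime q in order until the claim fails.
The first 12 eligible values, up to q = 37, all satisfy the conclusion.
q = 41: 41 mod 20 = 1 — not in {2, 3, 5, 7, 9, 11, 13, 17, 19}.
So q = 41 is the smallest counterexample.

q = 41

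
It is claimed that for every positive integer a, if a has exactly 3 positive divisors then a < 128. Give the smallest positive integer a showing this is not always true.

a = 4: τ(4) = 3; 4 < 128.
a = 9: τ(9) = 3; 9 < 128.
a = 25: τ(25) = 3; 25 < 128.
a = 49: τ(49) = 3; 49 < 128.
a = 121: τ(121) = 3; 121 < 128.
a = 169: τ(169) = 3; 169 ≥ 128.
So a = 169 is the smallest counterexample.

a = 169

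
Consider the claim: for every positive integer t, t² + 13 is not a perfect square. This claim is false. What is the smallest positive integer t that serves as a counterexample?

t = 6

Check each positive integer t in order until t² + 13 is a perfect square.
For t = 1, 2, 3, 4, 5 the conclusion holds.
t = 6: 6² + 13 = 49 = 7², a perfect square.
So t = 6 is the smallest counterexample.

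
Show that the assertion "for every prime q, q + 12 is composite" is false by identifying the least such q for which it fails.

q = 5

We need the least prime q for which q + 12 is prime.
For q = 2, 3 the conclusion holds.
q = 5: q + 12 = 17, prime — not composite.
Hence q = 5 is a counterexample.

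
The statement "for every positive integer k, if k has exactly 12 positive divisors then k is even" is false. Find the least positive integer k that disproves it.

We need the least positive integer k for which k has exactly 12 positive divisors but k is odd.
For k = 60, 72, 84, 90, …, 294, 306, 308 the conclusion holds.
k = 315: divisors of 315: 12 divisors; 315 is odd.

k = 315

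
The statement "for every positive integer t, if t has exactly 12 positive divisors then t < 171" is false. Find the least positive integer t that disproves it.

t = 198

Check each positive integer t in order until t has exactly 12 positive divisors but the claim fails.
For t = 60, 72, 84, 90, …, 150, 156, 160 the conclusion holds.
t = 198: τ(198) = 12; 198 ≥ 171.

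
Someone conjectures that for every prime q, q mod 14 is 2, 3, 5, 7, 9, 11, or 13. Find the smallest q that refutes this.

For q = 2, 3, 5, 7, 11, 13, 17, 19, 23 the conclusion holds.
q = 29: 29 mod 14 = 1 — not in {2, 3, 5, 7, 9, 11, 13}.
Thus q = 29 disproves the claim, and no smaller q works.

q = 29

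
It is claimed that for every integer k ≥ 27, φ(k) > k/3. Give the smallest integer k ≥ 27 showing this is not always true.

k = 30

A counterexample is any integer k ≥ 27 such that the claim fails; we check each in order.
k = 27: φ(27) = 18 and 27/3 = 9, so φ(27) > 27/3.
k = 28: φ(28) = 12 and 28/3 = 28/3, so φ(28) > 28/3.
k = 29: φ(29) = 28 and 29/3 = 29/3, so φ(29) > 29/3.
k = 30: φ(30) = 8 and 30/3 = 10, so φ(30) ≤ 30/3.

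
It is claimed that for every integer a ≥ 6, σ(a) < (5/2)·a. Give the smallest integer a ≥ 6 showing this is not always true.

Check each integer a ≥ 6 in order until the claim fails.
The first 18 eligible values, up to a = 23, all satisfy the conclusion.
a = 24: σ(24) = 60; 60 ≥ 60.
So a = 24 is the smallest counterexample.

a = 24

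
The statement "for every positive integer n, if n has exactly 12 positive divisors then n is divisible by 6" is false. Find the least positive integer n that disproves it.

n = 140

A counterexample is any positive integer n such that n has exactly 12 positive divisors but n is not divisible by 6; we check each in order.
For n = 60, 72, 84, 90, 96, 108, 126, 132 the conclusion holds.
n = 140: τ(140) = 12; 140 mod 6 = 2.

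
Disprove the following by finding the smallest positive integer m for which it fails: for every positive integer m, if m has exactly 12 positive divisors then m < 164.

For m = 60, 72, 84, 90, …, 150, 156, 160 the conclusion holds.
m = 198: τ(198) = 12; 198 ≥ 164.
Thus m = 198 disproves the claim, and no smaller m works.

m = 198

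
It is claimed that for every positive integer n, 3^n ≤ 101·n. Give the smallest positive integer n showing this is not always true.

n = 6

A counterexample is any positive integer n such that 3^n > 101·n; we check each in order.
The first 5 eligible values, up to n = 5, all satisfy the conclusion.
n = 6: 3^n = 729 and 101·n = 606, so 729 > 606.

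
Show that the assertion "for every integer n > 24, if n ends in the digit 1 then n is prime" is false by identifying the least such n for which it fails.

Check each integer n > 24 in order until n ends in the digit 1 but n is not prime.
n = 31: 31 ends in 1 and is prime.
n = 41: 41 ends in 1 and is prime.
n = 51: 51 ends in 1; 51 = 3 × 17, composite.

n = 51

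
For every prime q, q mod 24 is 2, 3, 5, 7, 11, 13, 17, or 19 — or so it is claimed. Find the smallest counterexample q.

A counterexample is any prime q such that the claim fails; we check each in order.
The first 8 eligible values, up to q = 19, all satisfy the conclusion.
q = 23: 23 mod 24 = 23 — not in {2, 3, 5, 7, 11, 13, 17, 19}.
So q = 23 is the smallest counterexample.

q = 23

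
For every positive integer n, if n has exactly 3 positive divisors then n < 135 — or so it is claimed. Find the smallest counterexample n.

n = 169

We need the least positive integer n for which n has exactly 3 positive divisors but the claim fails.
The first 5 eligible values, up to n = 121, all satisfy the conclusion.
n = 169: τ(169) = 3; 169 ≥ 135.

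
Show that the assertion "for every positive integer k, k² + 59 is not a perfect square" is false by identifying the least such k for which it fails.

We need the least positive integer k for which k² + 59 is a perfect square.
For k = 1, 2, 3, 4, …, 26, 27, 28 the conclusion holds.
k = 29: 29² + 59 = 900 = 30², a perfect square.
So k = 29 is the smallest counterexample.

k = 29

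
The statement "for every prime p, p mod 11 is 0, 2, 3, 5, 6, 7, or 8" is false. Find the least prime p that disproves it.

p = 23

We need the least prime p for which the claim fails.
p = 2: 2 mod 11 = 2.
p = 3: 3 mod 11 = 3.
p = 5: 5 mod 11 = 5.
p = 7: 7 mod 11 = 7.
p = 11: 11 mod 11 = 0.
p = 13: 13 mod 11 = 2.
p = 17: 17 mod 11 = 6.
p = 19: 19 mod 11 = 8.
p = 23: 23 mod 11 = 1 — not in {0, 2, 3, 5, 6, 7, 8}.
So p = 23 is the smallest counterexample.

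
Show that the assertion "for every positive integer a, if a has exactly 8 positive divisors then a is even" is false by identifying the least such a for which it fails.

a = 105

The first 12 eligible values, up to a = 104, all satisfy the conclusion.
a = 105: divisors of 105: 1, 3, 5, 7, 15, 21, 35, 105; 105 is odd.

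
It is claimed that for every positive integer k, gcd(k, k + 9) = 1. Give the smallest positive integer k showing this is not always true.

k = 3

For k = 1, 2 the conclusion holds.
k = 3: gcd(3, 12) = 3.
So k = 3 is the smallest counterexample.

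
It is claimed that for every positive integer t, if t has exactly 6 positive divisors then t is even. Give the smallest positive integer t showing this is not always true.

We need the least positive integer t for which t has exactly 6 positive divisors but t is odd.
The first 6 eligible values, up to t = 44, all satisfy the conclusion.
t = 45: divisors of 45: 1, 3, 5, 9, 15, 45; 45 is odd.

t = 45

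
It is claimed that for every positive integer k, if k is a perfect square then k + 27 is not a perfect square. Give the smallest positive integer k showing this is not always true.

Check each positive integer k in order until k is a perfect square but k + 27 is a perfect square.
For k = 1, 4 the conclusion holds.
k = 9: 9 = 3² and 9 + 27 = 36 = 6².

k = 9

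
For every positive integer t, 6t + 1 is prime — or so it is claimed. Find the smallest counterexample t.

t = 4

A counterexample is any positive integer t such that 6t + 1 is not prime; we check each in order.
t = 1: 6t + 1 = 7, prime.
t = 2: 6t + 1 = 13, prime.
t = 3: 6t + 1 = 19, prime.
t = 4: 6t + 1 = 25 = 5 × 5, composite.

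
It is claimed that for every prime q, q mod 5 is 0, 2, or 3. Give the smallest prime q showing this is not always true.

q = 11

A counterexample is any prime q such that the claim fails; we check each in order.
q = 2: 2 mod 5 = 2.
q = 3: 3 mod 5 = 3.
q = 5: 5 mod 5 = 0.
q = 7: 7 mod 5 = 2.
q = 11: 11 mod 5 = 1 — not in {0, 2, 3}.
Hence q = 11 is a counterexample.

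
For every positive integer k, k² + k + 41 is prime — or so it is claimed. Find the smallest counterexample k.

k = 40

For k = 1, 2, 3, 4, …, 37, 38, 39 the conclusion holds.
k = 40: k² + k + 41 = 1681 = 41 × 41, composite.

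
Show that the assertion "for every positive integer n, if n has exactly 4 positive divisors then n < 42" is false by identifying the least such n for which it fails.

A counterexample is any positive integer n such that n has exactly 4 positive divisors but the claim fails; we check each in order.
For n = 6, 8, 10, 14, …, 35, 38, 39 the conclusion holds.
n = 46: τ(46) = 4; 46 ≥ 42.
So n = 46 is the smallest counterexample.

n = 46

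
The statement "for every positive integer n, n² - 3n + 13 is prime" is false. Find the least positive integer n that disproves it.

n = 12

A counterexample is any positive integer n such that n² - 3n + 13 is not prime; we check each in order.
The first 11 eligible values, up to n = 11, all satisfy the conclusion.
n = 12: n² - 3n + 13 = 121 = 11 × 11, composite.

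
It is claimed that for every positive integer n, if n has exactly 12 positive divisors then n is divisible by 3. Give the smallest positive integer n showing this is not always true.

n = 140

We need the least positive integer n for which n has exactly 12 positive divisors but n is not divisible by 3.
The first 8 eligible values, up to n = 132, all satisfy the conclusion.
n = 140: τ(140) = 12; 140 mod 3 = 2.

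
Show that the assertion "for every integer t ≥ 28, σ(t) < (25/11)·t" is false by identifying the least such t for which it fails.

t = 28: σ(28) = 56; 56 < 700/11.
t = 29: σ(29) = 30; 30 < 725/11.
t = 30: σ(30) = 72; 72 ≥ 750/11.
So t = 30 is the smallest counterexample.

t = 30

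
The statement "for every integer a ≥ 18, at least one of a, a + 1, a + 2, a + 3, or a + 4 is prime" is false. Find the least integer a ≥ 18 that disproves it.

a = 24

For a = 18, 19, 20, 21, 22, 23 the conclusion holds.
a = 24: 24 = 2 × 12; 25 = 5 × 5; 26 = 2 × 13; 27 = 3 × 9; 28 = 2 × 14 — all composite.
So a = 24 is the smallest counterexample.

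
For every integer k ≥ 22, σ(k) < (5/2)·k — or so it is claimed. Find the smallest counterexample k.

k = 24

A counterexample is any integer k ≥ 22 such that the claim fails; we check each in order.
For k = 22, 23 the conclusion holds.
k = 24: σ(24) = 60; 60 ≥ 60.
So k = 24 is the smallest counterexample.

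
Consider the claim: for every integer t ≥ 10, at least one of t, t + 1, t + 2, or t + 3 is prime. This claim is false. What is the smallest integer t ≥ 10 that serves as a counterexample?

A counterexample is any integer t ≥ 10 such that t, t + 1, t + 2, t + 3 are all composite; we check each in order.
For t = 10, 11, 12, 13, …, 21, 22, 23 the conclusion holds.
t = 24: 24 = 2 × 12; 25 = 5 × 5; 26 = 2 × 13; 27 = 3 × 9 — all composite.
So t = 24 is the smallest counterexample.

t = 24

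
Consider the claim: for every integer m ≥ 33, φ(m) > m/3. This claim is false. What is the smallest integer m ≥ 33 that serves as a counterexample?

m = 36

We need the least integer m ≥ 33 for which the claim fails.
m = 33: φ(33) = 20 and 33/3 = 11, so φ(33) > 33/3.
m = 34: φ(34) = 16 and 34/3 = 34/3, so φ(34) > 34/3.
m = 35: φ(35) = 24 and 35/3 = 35/3, so φ(35) > 35/3.
m = 36: φ(36) = 12 and 36/3 = 12, so φ(36) ≤ 36/3.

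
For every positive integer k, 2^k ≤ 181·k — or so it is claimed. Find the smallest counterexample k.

For k = 1, 2, 3, 4, 5, 6, 7, 8, 9, 10 the conclusion holds.
k = 11: 2^k = 2048 and 181·k = 1991, so 2048 > 1991.

k = 11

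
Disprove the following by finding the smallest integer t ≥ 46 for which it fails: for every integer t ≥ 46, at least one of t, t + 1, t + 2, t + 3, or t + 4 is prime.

t = 48

We need the least integer t ≥ 46 for which t, t + 1, t + 2, t + 3, t + 4 are all composite.
t = 46: 47 is prime.
t = 47: 47 is prime.
t = 48: 48 = 2 × 24; 49 = 7 × 7; 50 = 2 × 25; 51 = 3 × 17; 52 = 2 × 26 — all composite.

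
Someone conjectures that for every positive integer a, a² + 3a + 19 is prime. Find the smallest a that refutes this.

A counterexample is any positive integer a such that a² + 3a + 19 is not prime; we check each in order.
For a = 1, 2, 3, 4, …, 12, 13, 14 the conclusion holds.
a = 15: a² + 3a + 19 = 289 = 17 × 17, composite.
Hence a = 15 is a counterexample.

a = 15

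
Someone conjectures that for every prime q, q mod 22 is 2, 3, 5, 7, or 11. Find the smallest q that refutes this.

Check each prime q in order until the claim fails.
The first 5 eligible values, up to q = 11, all satisfy the conclusion.
q = 13: 13 mod 22 = 13 — not in {2, 3, 5, 7, 11}.

q = 13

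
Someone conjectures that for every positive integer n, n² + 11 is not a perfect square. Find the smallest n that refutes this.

We need the least positive integer n for which n² + 11 is a perfect square.
n = 1: 1² + 11 = 12, not a perfect square.
n = 2: 2² + 11 = 15, not a perfect square.
n = 3: 3² + 11 = 20, not a perfect square.
n = 4: 4² + 11 = 27, not a perfect square.
n = 5: 5² + 11 = 36 = 6², a perfect square.
So n = 5 is the smallest counterexample.

n = 5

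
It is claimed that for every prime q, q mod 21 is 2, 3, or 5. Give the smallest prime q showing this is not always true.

q = 7

q = 2: 2 mod 21 = 2.
q = 3: 3 mod 21 = 3.
q = 5: 5 mod 21 = 5.
q = 7: 7 mod 21 = 7 — not in {2, 3, 5}.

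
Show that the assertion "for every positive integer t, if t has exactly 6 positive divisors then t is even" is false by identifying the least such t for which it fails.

t = 45

We need the least positive integer t for which t has exactly 6 positive divisors but t is odd.
The first 6 eligible values, up to t = 44, all satisfy the conclusion.
t = 45: divisors of 45: 1, 3, 5, 9, 15, 45; 45 is odd.
Hence t = 45 is a counterexample.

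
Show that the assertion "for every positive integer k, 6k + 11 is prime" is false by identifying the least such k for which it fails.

A counterexample is any positive integer k such that 6k + 11 is not prime; we check each in order.
For k = 1, 2, 3 the conclusion holds.
k = 4: 6k + 11 = 35 = 5 × 7, composite.
So k = 4 is the smallest counterexample.

k = 4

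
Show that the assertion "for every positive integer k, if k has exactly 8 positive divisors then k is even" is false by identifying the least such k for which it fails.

k = 105

The first 12 eligible values, up to k = 104, all satisfy the conclusion.
k = 105: divisors of 105: 1, 3, 5, 7, 15, 21, 35, 105; 105 is odd.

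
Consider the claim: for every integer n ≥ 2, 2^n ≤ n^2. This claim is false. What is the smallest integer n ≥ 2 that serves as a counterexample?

Check each integer n ≥ 2 in order until 2^n > n^2.
n = 2: 2^n = 4 and n^2 = 4, so 4 ≤ 4.
n = 3: 2^n = 8 and n^2 = 9, so 8 ≤ 9.
n = 4: 2^n = 16 and n^2 = 16, so 16 ≤ 16.
n = 5: 2^n = 32 and n^2 = 25, so 32 > 25.
Thus n = 5 disproves the claim, and no smaller n works.

n = 5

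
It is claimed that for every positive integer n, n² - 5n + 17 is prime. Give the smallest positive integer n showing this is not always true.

n = 13

We need the least positive integer n for which n² - 5n + 17 is not prime.
For n = 1, 2, 3, 4, …, 10, 11, 12 the conclusion holds.
n = 13: n² - 5n + 17 = 121 = 11 × 11, composite.
Hence n = 13 is a counterexample.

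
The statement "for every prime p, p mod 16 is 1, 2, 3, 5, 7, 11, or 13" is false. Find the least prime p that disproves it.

p = 31

For p = 2, 3, 5, 7, 11, 13, 17, 19, 23, 29 the conclusion holds.
p = 31: 31 mod 16 = 15 — not in {1, 2, 3, 5, 7, 11, 13}.
Thus p = 31 disproves the claim, and no smaller p works.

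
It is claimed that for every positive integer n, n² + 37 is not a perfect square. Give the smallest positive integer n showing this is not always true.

We need the least positive integer n for which n² + 37 is a perfect square.
For n = 1, 2, 3, 4, …, 15, 16, 17 the conclusion holds.
n = 18: 18² + 37 = 361 = 19², a perfect square.
Hence n = 18 is a counterexample.

n = 18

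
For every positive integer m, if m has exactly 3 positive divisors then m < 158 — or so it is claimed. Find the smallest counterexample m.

Check each positive integer m in order until m has exactly 3 positive divisors but the claim fails.
The first 5 eligible values, up to m = 121, all satisfy the conclusion.
m = 169: τ(169) = 3; 169 ≥ 158.
Hence m = 169 is a counterexample.

m = 169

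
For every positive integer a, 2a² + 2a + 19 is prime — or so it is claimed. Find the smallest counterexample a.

a = 18

We need the least positive integer a for which 2a² + 2a + 19 is not prime.
For a = 1, 2, 3, 4, …, 15, 16, 17 the conclusion holds.
a = 18: 2a² + 2a + 19 = 703 = 19 × 37, composite.
So a = 18 is the smallest counterexample.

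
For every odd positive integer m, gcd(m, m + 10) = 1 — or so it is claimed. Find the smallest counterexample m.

m = 5

Check each odd positive integer m in order until gcd(m, m + 10) > 1.
m = 1: gcd(1, 11) = 1.
m = 3: gcd(3, 13) = 1.
m = 5: gcd(5, 15) = 5.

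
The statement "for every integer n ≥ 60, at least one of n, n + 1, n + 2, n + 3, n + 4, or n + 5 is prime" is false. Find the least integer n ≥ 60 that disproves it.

n = 90

A counterexample is any integer n ≥ 60 such that n, n + 1, n + 2, n + 3, n + 4, n + 5 are all composite; we check each in order.
For n = 60, 61, 62, 63, …, 87, 88, 89 the conclusion holds.
n = 90: 90 = 2 × 45; 91 = 7 × 13; 92 = 2 × 46; 93 = 3 × 31; 94 = 2 × 47; 95 = 5 × 19 — all composite.
So n = 90 is the smallest counterexample.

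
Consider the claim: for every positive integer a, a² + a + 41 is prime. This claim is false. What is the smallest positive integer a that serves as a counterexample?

a = 40

We need the least positive integer a for which a² + a + 41 is not prime.
For a = 1, 2, 3, 4, …, 37, 38, 39 the conclusion holds.
a = 40: a² + a + 41 = 1681 = 41 × 41, composite.
Hence a = 40 is a counterexample.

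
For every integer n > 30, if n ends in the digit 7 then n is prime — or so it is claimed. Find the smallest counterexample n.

We need the least integer n > 30 for which n ends in the digit 7 but n is not prime.
n = 37: 37 ends in 7 and is prime.
n = 47: 47 ends in 7 and is prime.
n = 57: 57 ends in 7; 57 = 3 × 19, composite.
So n = 57 is the smallest counterexample.

n = 57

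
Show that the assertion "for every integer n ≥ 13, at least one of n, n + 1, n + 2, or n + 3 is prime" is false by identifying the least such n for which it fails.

n = 24

For n = 13, 14, 15, 16, …, 21, 22, 23 the conclusion holds.
n = 24: 24 = 2 × 12; 25 = 5 × 5; 26 = 2 × 13; 27 = 3 × 9 — all composite.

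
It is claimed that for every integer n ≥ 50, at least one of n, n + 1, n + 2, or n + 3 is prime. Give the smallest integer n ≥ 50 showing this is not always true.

We need the least integer n ≥ 50 for which n, n + 1, n + 2, n + 3 are all composite.
The first 4 eligible values, up to n = 53, all satisfy the conclusion.
n = 54: 54 = 2 × 27; 55 = 5 × 11; 56 = 2 × 28; 57 = 3 × 19 — all composite.
Thus n = 54 disproves the claim, and no smaller n works.

n = 54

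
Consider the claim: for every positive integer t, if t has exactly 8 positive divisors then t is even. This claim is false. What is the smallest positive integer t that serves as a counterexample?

t = 105

A counterexample is any positive integer t such that t has exactly 8 positive divisors but t is odd; we check each in order.
For t = 24, 30, 40, 42, …, 88, 102, 104 the conclusion holds.
t = 105: divisors of 105: 1, 3, 5, 7, 15, 21, 35, 105; 105 is odd.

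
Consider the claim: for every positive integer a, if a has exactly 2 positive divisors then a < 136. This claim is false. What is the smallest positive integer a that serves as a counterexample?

a = 137

For a = 2, 3, 5, 7, …, 113, 127, 131 the conclusion holds.
a = 137: τ(137) = 2; 137 ≥ 136.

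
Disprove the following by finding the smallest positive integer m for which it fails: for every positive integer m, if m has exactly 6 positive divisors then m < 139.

The first 19 eligible values, up to m = 124, all satisfy the conclusion.
m = 147: τ(147) = 6; 147 ≥ 139.

m = 147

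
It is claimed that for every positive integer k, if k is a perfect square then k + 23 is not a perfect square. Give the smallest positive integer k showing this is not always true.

A counterexample is any positive integer k such that k is a perfect square but k + 23 is a perfect square; we check each in order.
For k = 1, 4, 9, 16, 25, 36, 49, 64, 81, 100 the conclusion holds.
k = 121: 121 = 11² and 121 + 23 = 144 = 12².
Hence k = 121 is a counterexample.

k = 121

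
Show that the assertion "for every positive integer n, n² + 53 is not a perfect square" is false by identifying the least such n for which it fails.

Check each positive integer n in order until n² + 53 is a perfect square.
The first 25 eligible values, up to n = 25, all satisfy the conclusion.
n = 26: 26² + 53 = 729 = 27², a perfect square.

n = 26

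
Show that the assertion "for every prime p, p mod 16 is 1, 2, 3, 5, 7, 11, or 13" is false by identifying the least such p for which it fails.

A counterexample is any prime p such that the claim fails; we check each in order.
For p = 2, 3, 5, 7, 11, 13, 17, 19, 23, 29 the conclusion holds.
p = 31: 31 mod 16 = 15 — not in {1, 2, 3, 5, 7, 11, 13}.
Hence p = 31 is a counterexample.

p = 31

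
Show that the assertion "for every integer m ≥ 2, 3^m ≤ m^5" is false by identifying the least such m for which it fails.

m = 11

We need the least integer m ≥ 2 for which 3^m > m^5.
For m = 2, 3, 4, 5, 6, 7, 8, 9, 10 the conclusion holds.
m = 11: 3^m = 177147 and m^5 = 161051, so 177147 > 161051.
So m = 11 is the smallest counterexample.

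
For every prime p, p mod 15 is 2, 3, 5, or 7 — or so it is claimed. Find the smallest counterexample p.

p = 11

A counterexample is any prime p such that the claim fails; we check each in order.
p = 2: 2 mod 15 = 2.
p = 3: 3 mod 15 = 3.
p = 5: 5 mod 15 = 5.
p = 7: 7 mod 15 = 7.
p = 11: 11 mod 15 = 11 — not in {2, 3, 5, 7}.
Hence p = 11 is a counterexample.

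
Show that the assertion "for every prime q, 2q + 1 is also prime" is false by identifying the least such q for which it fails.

q = 7

Check each prime q in order until 2q + 1 is not prime.
q = 2: 2q + 1 = 5, prime.
q = 3: 2q + 1 = 7, prime.
q = 5: 2q + 1 = 11, prime.
q = 7: 2q + 1 = 15 = 3 × 5, not prime.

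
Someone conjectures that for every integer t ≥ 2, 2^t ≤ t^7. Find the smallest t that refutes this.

t = 37

Check each integer t ≥ 2 in order until 2^t > t^7.
For t = 2, 3, 4, 5, …, 34, 35, 36 the conclusion holds.
t = 37: 2^t = 137438953472 and t^7 = 94931877133, so 137438953472 > 94931877133.
Thus t = 37 disproves the claim, and no smaller t works.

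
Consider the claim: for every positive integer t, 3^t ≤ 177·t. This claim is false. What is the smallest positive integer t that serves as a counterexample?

t = 7

The first 6 eligible values, up to t = 6, all satisfy the conclusion.
t = 7: 3^t = 2187 and 177·t = 1239, so 2187 > 1239.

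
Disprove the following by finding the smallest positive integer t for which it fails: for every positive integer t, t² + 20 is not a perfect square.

t = 4

Check each positive integer t in order until t² + 20 is a perfect square.
For t = 1, 2, 3 the conclusion holds.
t = 4: 4² + 20 = 36 = 6², a perfect square.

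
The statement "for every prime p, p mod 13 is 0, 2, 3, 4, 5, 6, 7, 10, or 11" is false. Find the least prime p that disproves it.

We need the least prime p for which the claim fails.
The first 14 eligible values, up to p = 43, all satisfy the conclusion.
p = 47: 47 mod 13 = 8 — not in {0, 2, 3, 4, 5, 6, 7, 10, 11}.
Thus p = 47 disproves the claim, and no smaller p works.

p = 47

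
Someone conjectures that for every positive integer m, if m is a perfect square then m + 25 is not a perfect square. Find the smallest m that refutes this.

A counterexample is any positive integer m such that m is a perfect square but m + 25 is a perfect square; we check each in order.
The first 11 eligible values, up to m = 121, all satisfy the conclusion.
m = 144: 144 = 12² and 144 + 25 = 169 = 13².
So m = 144 is the smallest counterexample.

m = 144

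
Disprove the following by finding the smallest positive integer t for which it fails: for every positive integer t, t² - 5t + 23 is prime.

Check each positive integer t in order until t² - 5t + 23 is not prime.
For t = 1, 2, 3, 4, …, 16, 17, 18 the conclusion holds.
t = 19: t² - 5t + 23 = 289 = 17 × 17, composite.
So t = 19 is the smallest counterexample.

t = 19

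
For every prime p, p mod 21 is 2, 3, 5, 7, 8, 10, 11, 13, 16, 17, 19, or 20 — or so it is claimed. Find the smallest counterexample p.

p = 43

For p = 2, 3, 5, 7, …, 31, 37, 41 the conclusion holds.
p = 43: 43 mod 21 = 1 — not in {2, 3, 5, 7, 8, 10, 11, 13, 16, 17, 19, 20}.
Hence p = 43 is a counterexample.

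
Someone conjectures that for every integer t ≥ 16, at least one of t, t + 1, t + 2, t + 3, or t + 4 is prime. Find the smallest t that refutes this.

A counterexample is any integer t ≥ 16 such that t, t + 1, t + 2, t + 3, t + 4 are all composite; we check each in order.
The first 8 eligible values, up to t = 23, all satisfy the conclusion.
t = 24: 24 = 2 × 12; 25 = 5 × 5; 26 = 2 × 13; 27 = 3 × 9; 28 = 2 × 14 — all composite.
So t = 24 is the smallest counterexample.

t = 24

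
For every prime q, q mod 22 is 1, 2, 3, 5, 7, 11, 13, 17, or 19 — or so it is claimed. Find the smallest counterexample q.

q = 31

For q = 2, 3, 5, 7, 11, 13, 17, 19, 23, 29 the conclusion holds.
q = 31: 31 mod 22 = 9 — not in {1, 2, 3, 5, 7, 11, 13, 17, 19}.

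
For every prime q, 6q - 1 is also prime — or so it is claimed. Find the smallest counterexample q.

q = 11

We need the least prime q for which 6q - 1 is not prime.
q = 2: 6q - 1 = 11, prime.
q = 3: 6q - 1 = 17, prime.
q = 5: 6q - 1 = 29, prime.
q = 7: 6q - 1 = 41, prime.
q = 11: 6q - 1 = 65 = 5 × 13, not prime.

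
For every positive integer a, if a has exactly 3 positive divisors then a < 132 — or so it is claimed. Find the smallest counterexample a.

a = 169

We need the least positive integer a for which a has exactly 3 positive divisors but the claim fails.
For a = 4, 9, 25, 49, 121 the conclusion holds.
a = 169: τ(169) = 3; 169 ≥ 132.
Hence a = 169 is a counterexample.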